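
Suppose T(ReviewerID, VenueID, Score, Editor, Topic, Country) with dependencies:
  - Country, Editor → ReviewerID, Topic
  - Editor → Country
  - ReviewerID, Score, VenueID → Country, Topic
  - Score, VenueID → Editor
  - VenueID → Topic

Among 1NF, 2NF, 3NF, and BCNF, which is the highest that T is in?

Candidate key: {Score, VenueID}. Prime attributes: {Score, VenueID}.
Country, Editor → ReviewerID, Topic: {Country, Editor}⁺ = {Country, Editor, ReviewerID, Topic}, which is not all of the attributes, so the left side is not a superkey — BCNF is violated.
Country, Editor → ReviewerID, Topic determines the non-prime attributes {ReviewerID, Topic} from a non-superkey — 3NF is violated.
{VenueID} is a proper subset of the key {Score, VenueID}, and {VenueID}⁺ contains the non-prime attribute {Topic} — a partial dependency, so 2NF is violated.

1NF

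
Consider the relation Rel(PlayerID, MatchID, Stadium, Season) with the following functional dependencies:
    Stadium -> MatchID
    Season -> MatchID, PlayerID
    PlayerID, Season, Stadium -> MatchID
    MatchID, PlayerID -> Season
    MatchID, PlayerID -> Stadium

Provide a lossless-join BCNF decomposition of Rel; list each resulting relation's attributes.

Candidate keys of the original relation: {MatchID, PlayerID}, {PlayerID, Stadium}, {Season}.
Within {MatchID, PlayerID, Season, Stadium}: {Stadium}⁺ ∩ {MatchID, PlayerID, Season, Stadium} = {MatchID, Stadium}, not the whole set, so Stadium -> MatchID violates BCNF; decompose into {MatchID, Stadium} and {PlayerID, Season, Stadium}.
{MatchID, Stadium} has no BCNF violation.
{PlayerID, Season, Stadium} has no BCNF violation.

{MatchID, Stadium}; {PlayerID, Season, Stadium}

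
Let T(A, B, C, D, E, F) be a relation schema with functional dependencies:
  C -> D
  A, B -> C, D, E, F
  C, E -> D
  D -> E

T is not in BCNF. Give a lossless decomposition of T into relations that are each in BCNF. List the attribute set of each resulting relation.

Candidate key of the original relation: {A, B}.
Within {A, B, C, D, E, F}: {C}⁺ ∩ {A, B, C, D, E, F} = {C, D, E}, not the whole set, so C -> D, E violates BCNF; decompose into {C, D, E} and {A, B, C, F}.
Within {C, D, E}: {D}⁺ ∩ {C, D, E} = {D, E}, not the whole set, so D -> E violates BCNF; decompose into {D, E} and {C, D}.
{D, E}: every determinant is a superkey — BCNF.
{C, D}: every determinant is a superkey — BCNF.
{A, B, C, F}: every determinant is a superkey — BCNF.

{A, B, C, F}; {C, D}; {D, E}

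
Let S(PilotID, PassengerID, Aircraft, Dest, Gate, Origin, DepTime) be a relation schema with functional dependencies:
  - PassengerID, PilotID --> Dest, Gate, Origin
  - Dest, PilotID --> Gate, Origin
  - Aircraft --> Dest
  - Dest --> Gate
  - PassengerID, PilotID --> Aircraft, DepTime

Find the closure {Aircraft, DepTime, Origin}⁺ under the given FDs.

{Aircraft, DepTime, Dest, Gate, Origin}

Start with {Aircraft, DepTime, Origin}.
Aircraft --> Dest applies; add {Dest} → now {Aircraft, DepTime, Dest, Origin}.
Dest --> Gate applies; add {Gate} → now {Aircraft, DepTime, Dest, Gate, Origin}.
No further FD applies.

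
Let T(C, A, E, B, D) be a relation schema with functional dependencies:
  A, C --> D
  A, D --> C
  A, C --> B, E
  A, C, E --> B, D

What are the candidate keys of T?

{A, C}, {A, D}

No FD produces {A}, so it must be in every candidate key.
Closure of {A, C} is {A, B, C, D, E}, the whole schema; {A, C} is a candidate key.
Closure of {A, D} is {A, B, C, D, E}, the whole schema; {A, D} is a candidate key.
No proper subset of any of these is a key, and no other minimal superkey exists.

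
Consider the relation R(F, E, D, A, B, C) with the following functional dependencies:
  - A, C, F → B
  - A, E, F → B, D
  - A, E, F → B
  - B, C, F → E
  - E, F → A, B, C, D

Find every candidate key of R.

Attributes never on any right-hand side: {F} — every candidate key must contain it.
Closure of {E, F} is {A, B, C, D, E, F}, the whole schema; {E, F} is a candidate key.
Closure of {A, C, F} is {A, B, C, D, E, F}, the whole schema; {A, C, F} is a candidate key.
Closure of {B, C, F} is {A, B, C, D, E, F}, the whole schema; {B, C, F} is a candidate key.
Any other superkey properly contains one of these, so there are no further candidate keys.

{A, C, F}, {B, C, F}, {E, F}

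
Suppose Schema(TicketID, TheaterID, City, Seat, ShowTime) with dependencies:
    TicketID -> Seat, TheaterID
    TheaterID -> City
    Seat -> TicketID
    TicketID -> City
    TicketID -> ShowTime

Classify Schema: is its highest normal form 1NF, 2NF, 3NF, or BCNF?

2NF

Candidate keys: {Seat}, {TicketID}. Prime attributes: {Seat, TicketID}.
TheaterID -> City breaks BCNF: {TheaterID}⁺ = {City, TheaterID}, so {TheaterID} is not a superkey.
TheaterID -> City has non-prime {City} on the right and a non-superkey on the left, so 3NF fails.
With only single-attribute keys there can be no partial dependency, so 2NF holds.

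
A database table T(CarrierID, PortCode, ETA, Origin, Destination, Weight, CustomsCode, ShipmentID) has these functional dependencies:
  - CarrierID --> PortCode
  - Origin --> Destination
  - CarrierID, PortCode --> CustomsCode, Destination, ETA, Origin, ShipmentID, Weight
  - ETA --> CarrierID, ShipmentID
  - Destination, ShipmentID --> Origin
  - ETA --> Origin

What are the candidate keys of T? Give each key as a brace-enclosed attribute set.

{CarrierID}, {ETA}

{CarrierID}⁺ = {CarrierID, CustomsCode, Destination, ETA, Origin, PortCode, ShipmentID, Weight} — all of the relation — so {CarrierID} is a candidate key.
{ETA}⁺ = {CarrierID, CustomsCode, Destination, ETA, Origin, PortCode, ShipmentID, Weight} — all of the relation — so {ETA} is a candidate key.
These are minimal and exhaustive — every other superkey contains one of them.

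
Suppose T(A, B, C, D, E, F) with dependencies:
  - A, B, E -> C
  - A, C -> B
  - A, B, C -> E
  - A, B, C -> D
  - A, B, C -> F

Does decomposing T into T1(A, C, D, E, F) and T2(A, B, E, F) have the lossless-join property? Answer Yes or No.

No

T1 ∩ T2 = {A, E, F}; its closure under F is {A, E, F}.
T1 ⊄ {A, E, F} and T2 ⊄ {A, E, F}, so the split is lossy.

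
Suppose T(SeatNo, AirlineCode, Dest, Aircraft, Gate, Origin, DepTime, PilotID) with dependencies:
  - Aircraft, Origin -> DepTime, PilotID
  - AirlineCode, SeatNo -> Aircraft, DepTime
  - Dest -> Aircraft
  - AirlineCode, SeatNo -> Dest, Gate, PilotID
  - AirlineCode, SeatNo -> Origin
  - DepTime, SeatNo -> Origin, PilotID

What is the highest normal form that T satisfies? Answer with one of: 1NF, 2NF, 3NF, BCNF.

2NF

Candidate key: {AirlineCode, SeatNo}. Prime attributes: {AirlineCode, SeatNo}.
Aircraft, Origin -> DepTime, PilotID breaks BCNF: {Aircraft, Origin}⁺ = {Aircraft, DepTime, Origin, PilotID}, so {Aircraft, Origin} is not a superkey.
Because {DepTime, PilotID} are non-prime and the left side of Aircraft, Origin -> DepTime, PilotID is not a superkey, the relation is not in 3NF.
No non-prime attribute depends on a proper subset of any candidate key, so 2NF holds.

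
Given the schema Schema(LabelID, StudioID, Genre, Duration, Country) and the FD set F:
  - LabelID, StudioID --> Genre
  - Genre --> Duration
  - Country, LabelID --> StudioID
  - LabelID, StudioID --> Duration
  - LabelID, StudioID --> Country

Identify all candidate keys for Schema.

{Country, LabelID}, {LabelID, StudioID}

{LabelID} never appears on the right of any FD, so every key must include it.
Closure of {Country, LabelID} is {Country, Duration, Genre, LabelID, StudioID}, the whole schema; {Country, LabelID} is a candidate key.
Closure of {LabelID, StudioID} is {Country, Duration, Genre, LabelID, StudioID}, the whole schema; {LabelID, StudioID} is a candidate key.
These are minimal and exhaustive — every other superkey contains one of them.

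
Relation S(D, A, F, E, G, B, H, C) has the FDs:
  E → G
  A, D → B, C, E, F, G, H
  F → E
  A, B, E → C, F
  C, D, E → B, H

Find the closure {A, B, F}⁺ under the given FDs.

Start with {A, B, F}.
F → E applies; add {E} → now {A, B, E, F}.
A, B, E → C, F applies; add {C} → now {A, B, C, E, F}.
E → G applies; add {G} → now {A, B, C, E, F, G}.
No further FD applies.

{A, B, C, E, F, G}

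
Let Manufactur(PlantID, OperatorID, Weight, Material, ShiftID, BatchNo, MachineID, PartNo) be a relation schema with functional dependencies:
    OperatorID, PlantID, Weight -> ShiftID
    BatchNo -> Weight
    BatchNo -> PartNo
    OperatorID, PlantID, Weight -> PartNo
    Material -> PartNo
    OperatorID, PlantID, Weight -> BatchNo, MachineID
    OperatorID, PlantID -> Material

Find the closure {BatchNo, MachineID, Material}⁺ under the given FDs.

{BatchNo, MachineID, Material, PartNo, Weight}

Start with {BatchNo, MachineID, Material}.
BatchNo -> Weight applies; add {Weight} → now {BatchNo, MachineID, Material, Weight}.
BatchNo -> PartNo applies; add {PartNo} → now {BatchNo, MachineID, Material, PartNo, Weight}.
No further FD applies.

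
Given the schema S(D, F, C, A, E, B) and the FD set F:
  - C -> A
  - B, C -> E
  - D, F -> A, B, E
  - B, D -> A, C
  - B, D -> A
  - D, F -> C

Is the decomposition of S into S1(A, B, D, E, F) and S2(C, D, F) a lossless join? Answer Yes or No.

Yes

The shared attributes are {D, F} and {D, F}⁺ = {A, B, C, D, E, F}.
Since S1 ⊆ {A, B, C, D, E, F}, the intersection is a superkey of S1; the decomposition is lossless.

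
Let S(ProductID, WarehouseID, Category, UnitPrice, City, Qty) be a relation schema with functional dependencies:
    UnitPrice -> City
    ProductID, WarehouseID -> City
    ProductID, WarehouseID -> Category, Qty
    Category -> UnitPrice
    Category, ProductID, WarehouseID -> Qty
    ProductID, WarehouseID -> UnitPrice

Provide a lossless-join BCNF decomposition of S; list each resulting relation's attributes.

{Category, ProductID, Qty, WarehouseID}; {Category, UnitPrice}; {City, UnitPrice}

Candidate key of the original relation: {ProductID, WarehouseID}.
In {Category, City, ProductID, Qty, UnitPrice, WarehouseID}, {UnitPrice} is not a superkey ({UnitPrice}⁺ restricted to this set is {City, UnitPrice}), so split on UnitPrice -> City into {City, UnitPrice} and {Category, ProductID, Qty, UnitPrice, WarehouseID}.
{City, UnitPrice} has no BCNF violation.
In {Category, ProductID, Qty, UnitPrice, WarehouseID}, {Category} is not a superkey ({Category}⁺ restricted to this set is {Category, UnitPrice}), so split on Category -> UnitPrice into {Category, UnitPrice} and {Category, ProductID, Qty, WarehouseID}.
{Category, UnitPrice} has no BCNF violation.
{Category, ProductID, Qty, WarehouseID} has no BCNF violation.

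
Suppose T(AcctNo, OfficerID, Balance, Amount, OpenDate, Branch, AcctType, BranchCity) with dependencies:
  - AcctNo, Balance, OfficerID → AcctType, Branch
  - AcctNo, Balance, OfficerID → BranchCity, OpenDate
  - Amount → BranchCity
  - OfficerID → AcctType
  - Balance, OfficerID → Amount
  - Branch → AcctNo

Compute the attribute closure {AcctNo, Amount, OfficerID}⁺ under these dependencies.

Start with {AcctNo, Amount, OfficerID}.
Amount → BranchCity applies; add {BranchCity} → now {AcctNo, Amount, BranchCity, OfficerID}.
OfficerID → AcctType applies; add {AcctType} → now {AcctNo, AcctType, Amount, BranchCity, OfficerID}.
No further FD applies.

{AcctNo, AcctType, Amount, BranchCity, OfficerID}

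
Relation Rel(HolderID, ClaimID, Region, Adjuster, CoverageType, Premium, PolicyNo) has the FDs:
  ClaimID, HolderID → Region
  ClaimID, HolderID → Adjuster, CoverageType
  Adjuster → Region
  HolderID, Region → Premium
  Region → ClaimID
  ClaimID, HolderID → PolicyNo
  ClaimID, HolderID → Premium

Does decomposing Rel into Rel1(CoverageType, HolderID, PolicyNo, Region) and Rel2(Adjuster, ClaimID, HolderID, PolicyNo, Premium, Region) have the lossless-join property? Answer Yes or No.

Yes

The shared attributes are {HolderID, PolicyNo, Region} and {HolderID, PolicyNo, Region}⁺ = {Adjuster, ClaimID, CoverageType, HolderID, PolicyNo, Premium, Region}.
This includes all of Rel1, so the common attributes are a superkey of Rel1 — the join is lossless.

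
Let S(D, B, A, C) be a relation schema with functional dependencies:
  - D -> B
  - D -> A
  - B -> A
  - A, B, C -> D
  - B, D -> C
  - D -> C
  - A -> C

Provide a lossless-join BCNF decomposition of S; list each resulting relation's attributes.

{A, B, D}; {A, C}

Candidate keys of the original relation: {B}, {D}.
In {A, B, C, D}, {A} is not a superkey ({A}⁺ restricted to this set is {A, C}), so split on A -> C into {A, C} and {A, B, D}.
{A, C} has no BCNF violation.
{A, B, D} has no BCNF violation.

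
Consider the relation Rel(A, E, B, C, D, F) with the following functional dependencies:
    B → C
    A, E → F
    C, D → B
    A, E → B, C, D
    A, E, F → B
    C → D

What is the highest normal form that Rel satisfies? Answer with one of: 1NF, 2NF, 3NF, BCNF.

Candidate key: {A, E}. Prime attributes: {A, E}.
B → C: {B}⁺ = {B, C, D}, which is not all of the attributes, so the left side is not a superkey — BCNF is violated.
Because {C} is non-prime and the left side of B → C is not a superkey, the relation is not in 3NF.
Checking every proper subset of each key, none determines a non-prime attribute — 2NF is satisfied.

2NF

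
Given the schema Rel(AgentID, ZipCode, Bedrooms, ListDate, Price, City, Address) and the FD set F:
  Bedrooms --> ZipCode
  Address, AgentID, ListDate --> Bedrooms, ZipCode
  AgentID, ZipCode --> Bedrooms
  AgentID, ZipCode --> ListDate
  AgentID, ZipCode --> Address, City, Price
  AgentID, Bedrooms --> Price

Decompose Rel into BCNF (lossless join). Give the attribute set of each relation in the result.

{Address, AgentID, Bedrooms, City, ListDate, Price}; {Bedrooms, ZipCode}

Candidate keys of the original relation: {Address, AgentID, ListDate}, {AgentID, Bedrooms}, {AgentID, ZipCode}.
In {Address, AgentID, Bedrooms, City, ListDate, Price, ZipCode}, {Bedrooms} is not a superkey ({Bedrooms}⁺ restricted to this set is {Bedrooms, ZipCode}), so split on Bedrooms --> ZipCode into {Bedrooms, ZipCode} and {Address, AgentID, Bedrooms, City, ListDate, Price}.
{Bedrooms, ZipCode} has no BCNF violation.
{Address, AgentID, Bedrooms, City, ListDate, Price} has no BCNF violation.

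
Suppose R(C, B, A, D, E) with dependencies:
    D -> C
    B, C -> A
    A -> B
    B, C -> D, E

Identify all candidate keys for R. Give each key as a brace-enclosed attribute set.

Closure of {A, C} is {A, B, C, D, E}, the whole schema; {A, C} is a candidate key.
Closure of {A, D} is {A, B, C, D, E}, the whole schema; {A, D} is a candidate key.
Closure of {B, C} is {A, B, C, D, E}, the whole schema; {B, C} is a candidate key.
Closure of {B, D} is {A, B, C, D, E}, the whole schema; {B, D} is a candidate key.
No proper subset of any of these is a key, and no other minimal superkey exists.

{A, C}, {A, D}, {B, C}, {B, D}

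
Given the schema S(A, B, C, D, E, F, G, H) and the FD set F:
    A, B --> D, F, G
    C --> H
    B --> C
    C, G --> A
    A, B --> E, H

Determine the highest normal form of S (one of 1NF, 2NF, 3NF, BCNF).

1NF

Candidate keys: {A, B}, {B, G}. Prime attributes: {A, B, G}.
C --> H: {C}⁺ = {C, H}, which is not all of the attributes, so the left side is not a superkey — BCNF is violated.
C --> H has non-prime {H} on the right and a non-superkey on the left, so 3NF fails.
Since {B} ⊂ {A, B} and {B}⁺ ⊇ {C, H} with {C, H} non-prime, there is a partial dependency; 2NF fails.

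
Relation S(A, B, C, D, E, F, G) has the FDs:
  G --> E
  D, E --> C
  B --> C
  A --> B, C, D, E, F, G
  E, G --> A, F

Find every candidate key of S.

{A} is a candidate key since {A}⁺ = {A, B, C, D, E, F, G} covers every attribute.
{G} is a candidate key since {G}⁺ = {A, B, C, D, E, F, G} covers every attribute.
Any other superkey properly contains one of these, so there are no further candidate keys.

{A}, {G}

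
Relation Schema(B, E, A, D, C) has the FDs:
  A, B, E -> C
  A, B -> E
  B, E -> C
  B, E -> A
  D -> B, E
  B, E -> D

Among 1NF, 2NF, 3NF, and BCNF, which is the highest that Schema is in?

Candidate keys: {A, B}, {B, E}, {D}. Prime attributes: {A, B, D, E}.
The left-hand side of every FD is a superkey, so BCNF is satisfied.

BCNF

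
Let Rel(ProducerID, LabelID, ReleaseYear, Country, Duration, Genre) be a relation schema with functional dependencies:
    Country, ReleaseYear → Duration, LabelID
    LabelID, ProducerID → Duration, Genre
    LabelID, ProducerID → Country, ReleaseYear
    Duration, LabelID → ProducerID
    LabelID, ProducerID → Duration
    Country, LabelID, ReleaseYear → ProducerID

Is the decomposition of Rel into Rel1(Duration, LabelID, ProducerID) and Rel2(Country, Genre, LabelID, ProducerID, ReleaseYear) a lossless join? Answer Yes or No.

Common attributes: {LabelID, ProducerID}; their closure is {Country, Duration, Genre, LabelID, ProducerID, ReleaseYear}.
Since Rel1 ⊆ {Country, Duration, Genre, LabelID, ProducerID, ReleaseYear}, the intersection is a superkey of Rel1; the decomposition is lossless.

Yes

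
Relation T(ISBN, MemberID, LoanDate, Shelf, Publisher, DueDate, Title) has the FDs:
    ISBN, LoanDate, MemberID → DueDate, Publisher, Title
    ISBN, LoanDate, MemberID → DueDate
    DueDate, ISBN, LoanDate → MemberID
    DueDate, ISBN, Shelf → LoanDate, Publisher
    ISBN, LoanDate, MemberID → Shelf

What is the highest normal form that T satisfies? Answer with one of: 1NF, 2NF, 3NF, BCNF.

Candidate keys: {DueDate, ISBN, LoanDate}, {DueDate, ISBN, Shelf}, {ISBN, LoanDate, MemberID}. Prime attributes: {DueDate, ISBN, LoanDate, MemberID, Shelf}.
Each dependency's left side is a superkey — BCNF holds.

BCNF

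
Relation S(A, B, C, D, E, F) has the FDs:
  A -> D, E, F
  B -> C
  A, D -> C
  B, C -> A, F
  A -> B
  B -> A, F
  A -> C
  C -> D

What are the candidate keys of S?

{A}⁺ = {A, B, C, D, E, F}, which is every attribute, so {A} is a candidate key.
{B}⁺ = {A, B, C, D, E, F}, which is every attribute, so {B} is a candidate key.
No proper subset of any of these is a key, and no other minimal superkey exists.

{A}, {B}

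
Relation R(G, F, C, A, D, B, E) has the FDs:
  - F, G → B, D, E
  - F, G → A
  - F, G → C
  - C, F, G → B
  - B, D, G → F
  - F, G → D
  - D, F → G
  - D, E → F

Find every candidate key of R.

{B, D, G}, {D, E}, {D, F}, {F, G}

Closure of {D, E} is {A, B, C, D, E, F, G}, the whole schema; {D, E} is a candidate key.
Closure of {D, F} is {A, B, C, D, E, F, G}, the whole schema; {D, F} is a candidate key.
Closure of {F, G} is {A, B, C, D, E, F, G}, the whole schema; {F, G} is a candidate key.
Closure of {B, D, G} is {A, B, C, D, E, F, G}, the whole schema; {B, D, G} is a candidate key.
No proper subset of any of these is a key, and no other minimal superkey exists.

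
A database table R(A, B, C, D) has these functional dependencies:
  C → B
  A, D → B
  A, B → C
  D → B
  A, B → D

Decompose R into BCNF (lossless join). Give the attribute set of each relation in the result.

Candidate keys of the original relation: {A, B}, {A, C}, {A, D}.
In {A, B, C, D}, {C} is not a superkey ({C}⁺ restricted to this set is {B, C}), so split on C → B into {B, C} and {A, C, D}.
{B, C} is in BCNF.
{A, C, D} is in BCNF.

{A, C, D}; {B, C}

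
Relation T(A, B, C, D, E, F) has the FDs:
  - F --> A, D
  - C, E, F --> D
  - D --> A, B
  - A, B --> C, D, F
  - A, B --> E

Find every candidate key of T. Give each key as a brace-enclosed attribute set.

{A, B}, {D}, {F}

{D}⁺ = {A, B, C, D, E, F} — all of the relation — so {D} is a candidate key.
{F}⁺ = {A, B, C, D, E, F} — all of the relation — so {F} is a candidate key.
{A, B}⁺ = {A, B, C, D, E, F} — all of the relation — so {A, B} is a candidate key.
Any other superkey properly contains one of these, so there are no further candidate keys.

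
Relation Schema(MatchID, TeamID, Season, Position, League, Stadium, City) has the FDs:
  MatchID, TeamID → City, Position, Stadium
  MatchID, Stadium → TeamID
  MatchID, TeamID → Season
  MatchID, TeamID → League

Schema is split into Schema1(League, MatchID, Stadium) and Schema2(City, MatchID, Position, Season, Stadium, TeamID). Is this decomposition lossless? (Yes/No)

Schema1 ∩ Schema2 = {MatchID, Stadium}; its closure under F is {City, League, MatchID, Position, Season, Stadium, TeamID}.
This includes all of Schema1, so the common attributes are a superkey of Schema1 — the join is lossless.

Yes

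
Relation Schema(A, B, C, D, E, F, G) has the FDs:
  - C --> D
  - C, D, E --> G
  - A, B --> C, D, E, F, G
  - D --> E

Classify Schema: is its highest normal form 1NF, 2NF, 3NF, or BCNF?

Candidate key: {A, B}. Prime attributes: {A, B}.
C --> D: {C}⁺ = {C, D, E, G}, which is not all of the attributes, so the left side is not a superkey — BCNF is violated.
C --> D determines the non-prime attribute {D} from a non-superkey — 3NF is violated.
No proper subset of a key has a non-prime attribute in its closure, so there is no partial dependency; 2NF holds.

2NF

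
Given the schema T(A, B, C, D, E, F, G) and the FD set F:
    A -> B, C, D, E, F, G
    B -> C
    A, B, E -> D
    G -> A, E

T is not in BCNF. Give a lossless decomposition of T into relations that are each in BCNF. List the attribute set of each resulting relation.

Candidate keys of the original relation: {A}, {G}.
{A, B, C, D, E, F, G}: {B} determines {B, C} here but is not a superkey — split on B -> C, giving {B, C} and {A, B, D, E, F, G}.
{B, C} has no BCNF violation.
{A, B, D, E, F, G} has no BCNF violation.

{A, B, D, E, F, G}; {B, C}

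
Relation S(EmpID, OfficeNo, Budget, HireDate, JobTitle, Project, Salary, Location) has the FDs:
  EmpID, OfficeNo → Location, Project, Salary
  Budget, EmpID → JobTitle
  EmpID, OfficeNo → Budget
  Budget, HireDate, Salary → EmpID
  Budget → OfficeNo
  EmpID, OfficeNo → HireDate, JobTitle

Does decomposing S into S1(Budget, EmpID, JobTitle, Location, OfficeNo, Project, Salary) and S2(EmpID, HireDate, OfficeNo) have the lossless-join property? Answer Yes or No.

Yes

The shared attributes are {EmpID, OfficeNo} and {EmpID, OfficeNo}⁺ = {Budget, EmpID, HireDate, JobTitle, Location, OfficeNo, Project, Salary}.
This includes all of S1, so the common attributes are a superkey of S1 — the join is lossless.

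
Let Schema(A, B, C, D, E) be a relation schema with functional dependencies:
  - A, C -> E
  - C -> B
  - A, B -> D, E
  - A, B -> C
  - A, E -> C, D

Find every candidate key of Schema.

{A, B}, {A, C}, {A, E}

No FD produces {A}, so it must be in every candidate key.
{A, B}⁺ = {A, B, C, D, E}, which is every attribute, so {A, B} is a candidate key.
{A, C}⁺ = {A, B, C, D, E}, which is every attribute, so {A, C} is a candidate key.
{A, E}⁺ = {A, B, C, D, E}, which is every attribute, so {A, E} is a candidate key.
These are minimal and exhaustive — every other superkey contains one of them.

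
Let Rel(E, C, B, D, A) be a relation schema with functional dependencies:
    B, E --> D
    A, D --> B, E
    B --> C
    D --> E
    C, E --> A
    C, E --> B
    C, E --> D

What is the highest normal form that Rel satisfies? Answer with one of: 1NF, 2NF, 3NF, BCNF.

3NF

Candidate keys: {A, D}, {B, D}, {B, E}, {C, D}, {C, E}. Prime attributes: {A, B, C, D, E}.
B --> C breaks BCNF: {B}⁺ = {B, C}, so {B} is not a superkey.
Its right-hand attributes {C} are all prime, as are those of every other non-superkey FD — the relation is in 3NF.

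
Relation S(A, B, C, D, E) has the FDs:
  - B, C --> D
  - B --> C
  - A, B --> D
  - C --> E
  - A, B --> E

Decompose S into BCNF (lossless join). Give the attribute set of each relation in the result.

{A, B}; {B, C, D}; {C, E}

Candidate key of the original relation: {A, B}.
{A, B, C, D, E}: {B, C} determines {B, C, D, E} here but is not a superkey — split on B, C --> D, E, giving {B, C, D, E} and {A, B, C}.
{B, C, D, E}: {C} determines {C, E} here but is not a superkey — split on C --> E, giving {C, E} and {B, C, D}.
{C, E} is in BCNF.
{B, C, D} is in BCNF.
{A, B, C}: {B} determines {B, C} here but is not a superkey — split on B --> C, giving {B, C} and {A, B}.
{B, C} is in BCNF.
{A, B} is in BCNF.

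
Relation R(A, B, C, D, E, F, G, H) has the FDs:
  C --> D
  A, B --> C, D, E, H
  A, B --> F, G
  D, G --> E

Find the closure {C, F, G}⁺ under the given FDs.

Start with {C, F, G}.
C --> D applies; add {D} → now {C, D, F, G}.
D, G --> E applies; add {E} → now {C, D, E, F, G}.
No further FD applies.

{C, D, E, F, G}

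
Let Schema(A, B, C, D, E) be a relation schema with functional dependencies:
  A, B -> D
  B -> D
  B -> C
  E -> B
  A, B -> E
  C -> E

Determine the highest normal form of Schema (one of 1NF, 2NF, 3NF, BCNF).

1NF

Candidate keys: {A, B}, {A, C}, {A, E}. Prime attributes: {A, B, C, E}.
For B -> D we have {B}⁺ = {B, C, D, E}; {B} is not a superkey, so BCNF fails.
B -> D determines the non-prime attribute {D} from a non-superkey — 3NF is violated.
Since {B} ⊂ {A, B} and {B}⁺ ⊇ {D} with {D} non-prime, there is a partial dependency; 2NF fails.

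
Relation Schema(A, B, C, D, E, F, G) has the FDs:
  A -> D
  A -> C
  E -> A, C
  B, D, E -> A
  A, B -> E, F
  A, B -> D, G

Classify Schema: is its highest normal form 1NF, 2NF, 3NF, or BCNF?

1NF

Candidate keys: {A, B}, {B, E}. Prime attributes: {A, B, E}.
For A -> D we have {A}⁺ = {A, C, D}; {A} is not a superkey, so BCNF fails.
A -> D has non-prime {D} on the right and a non-superkey on the left, so 3NF fails.
The proper key subset {A} of {A, B} determines non-prime {C, D}, so the relation is not even in 2NF.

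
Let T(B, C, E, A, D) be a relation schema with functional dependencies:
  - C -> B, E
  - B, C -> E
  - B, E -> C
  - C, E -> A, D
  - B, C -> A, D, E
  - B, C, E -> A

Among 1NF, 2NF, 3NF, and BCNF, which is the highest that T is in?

BCNF

Candidate keys: {B, E}, {C}. Prime attributes: {B, C, E}.
Each dependency's left side is a superkey — BCNF holds.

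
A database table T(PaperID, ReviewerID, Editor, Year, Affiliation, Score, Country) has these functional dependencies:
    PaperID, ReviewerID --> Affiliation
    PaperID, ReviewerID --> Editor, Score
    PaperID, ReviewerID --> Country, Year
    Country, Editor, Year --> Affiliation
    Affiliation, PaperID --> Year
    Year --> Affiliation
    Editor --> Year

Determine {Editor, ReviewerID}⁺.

{Affiliation, Editor, ReviewerID, Year}

Start with {Editor, ReviewerID}.
Editor --> Year applies; add {Year} → now {Editor, ReviewerID, Year}.
Year --> Affiliation applies; add {Affiliation} → now {Affiliation, Editor, ReviewerID, Year}.
No further FD applies.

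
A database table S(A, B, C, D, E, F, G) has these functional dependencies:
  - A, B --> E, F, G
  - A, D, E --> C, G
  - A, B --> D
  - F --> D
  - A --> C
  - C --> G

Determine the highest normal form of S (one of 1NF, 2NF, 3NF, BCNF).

Candidate key: {A, B}. Prime attributes: {A, B}.
A, D, E --> C, G: {A, D, E}⁺ = {A, C, D, E, G}, which is not all of the attributes, so the left side is not a superkey — BCNF is violated.
A, D, E --> C, G determines the non-prime attributes {C, G} from a non-superkey — 3NF is violated.
{A} is a proper subset of the key {A, B}, and {A}⁺ contains the non-prime attributes {C, G} — a partial dependency, so 2NF is violated.

1NF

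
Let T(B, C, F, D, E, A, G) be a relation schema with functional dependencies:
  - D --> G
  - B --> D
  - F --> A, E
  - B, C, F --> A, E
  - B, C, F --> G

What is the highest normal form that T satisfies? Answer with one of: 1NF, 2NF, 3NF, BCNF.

Candidate key: {B, C, F}. Prime attributes: {B, C, F}.
D --> G breaks BCNF: {D}⁺ = {D, G}, so {D} is not a superkey.
D --> G has non-prime {G} on the right and a non-superkey on the left, so 3NF fails.
Since {B} ⊂ {B, C, F} and {B}⁺ ⊇ {D, G} with {D, G} non-prime, there is a partial dependency; 2NF fails.

1NF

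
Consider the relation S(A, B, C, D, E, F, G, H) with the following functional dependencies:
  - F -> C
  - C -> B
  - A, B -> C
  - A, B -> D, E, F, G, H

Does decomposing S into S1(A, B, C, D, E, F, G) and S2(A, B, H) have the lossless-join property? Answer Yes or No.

Common attributes: {A, B}; their closure is {A, B, C, D, E, F, G, H}.
This includes all of S1, so the common attributes are a superkey of S1 — the join is lossless.

Yes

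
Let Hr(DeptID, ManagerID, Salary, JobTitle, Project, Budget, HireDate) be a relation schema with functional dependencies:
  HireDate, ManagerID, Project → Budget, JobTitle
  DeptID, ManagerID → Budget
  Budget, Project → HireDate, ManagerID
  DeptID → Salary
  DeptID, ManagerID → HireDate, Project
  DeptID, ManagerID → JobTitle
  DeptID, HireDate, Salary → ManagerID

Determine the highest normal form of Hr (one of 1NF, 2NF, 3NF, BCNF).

Candidate keys: {Budget, DeptID, Project}, {DeptID, HireDate}, {DeptID, ManagerID}. Prime attributes: {Budget, DeptID, HireDate, ManagerID, Project}.
HireDate, ManagerID, Project → Budget, JobTitle: {HireDate, ManagerID, Project}⁺ = {Budget, HireDate, JobTitle, ManagerID, Project}, which is not all of the attributes, so the left side is not a superkey — BCNF is violated.
Because {JobTitle} is non-prime and the left side of HireDate, ManagerID, Project → Budget, JobTitle is not a superkey, the relation is not in 3NF.
The proper key subset {DeptID} of {DeptID, HireDate} determines non-prime {Salary}, so the relation is not even in 2NF.

1NF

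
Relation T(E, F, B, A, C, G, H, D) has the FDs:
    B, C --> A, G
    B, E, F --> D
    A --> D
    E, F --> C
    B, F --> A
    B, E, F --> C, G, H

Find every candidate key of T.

{B, E, F}

No FD produces {B, E, F}, so they must be in every candidate key.
Closure of {B, E, F} is {A, B, C, D, E, F, G, H}, the whole schema; {B, E, F} is a candidate key.
Every other attribute set either contains this one or has a smaller closure.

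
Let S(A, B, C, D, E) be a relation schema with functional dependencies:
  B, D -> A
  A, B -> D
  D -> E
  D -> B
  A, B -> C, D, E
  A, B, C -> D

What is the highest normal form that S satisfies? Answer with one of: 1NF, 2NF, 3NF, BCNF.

Candidate keys: {A, B}, {D}. Prime attributes: {A, B, D}.
The left-hand side of every FD is a superkey, so BCNF is satisfied.

BCNF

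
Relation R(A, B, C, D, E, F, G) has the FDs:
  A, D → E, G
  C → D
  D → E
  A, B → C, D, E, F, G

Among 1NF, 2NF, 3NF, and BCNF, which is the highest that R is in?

Candidate key: {A, B}. Prime attributes: {A, B}.
A, D → E, G: {A, D}⁺ = {A, D, E, G}, which is not all of the attributes, so the left side is not a superkey — BCNF is violated.
A, D → E, G determines the non-prime attributes {E, G} from a non-superkey — 3NF is violated.
Checking every proper subset of each key, none determines a non-prime attribute — 2NF is satisfied.

2NF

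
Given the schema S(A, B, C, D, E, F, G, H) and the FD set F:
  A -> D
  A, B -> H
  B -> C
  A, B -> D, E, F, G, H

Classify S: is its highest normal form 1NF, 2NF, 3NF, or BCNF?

Candidate key: {A, B}. Prime attributes: {A, B}.
A -> D: {A}⁺ = {A, D}, which is not all of the attributes, so the left side is not a superkey — BCNF is violated.
A -> D has non-prime {D} on the right and a non-superkey on the left, so 3NF fails.
The proper key subset {A} of {A, B} determines non-prime {D}, so the relation is not even in 2NF.

1NF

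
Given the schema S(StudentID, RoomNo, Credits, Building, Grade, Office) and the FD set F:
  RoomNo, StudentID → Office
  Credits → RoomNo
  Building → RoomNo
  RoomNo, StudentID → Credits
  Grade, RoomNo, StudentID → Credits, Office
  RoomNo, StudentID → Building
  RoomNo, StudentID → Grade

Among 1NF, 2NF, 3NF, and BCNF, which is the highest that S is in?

3NF

Candidate keys: {Building, StudentID}, {Credits, StudentID}, {RoomNo, StudentID}. Prime attributes: {Building, Credits, RoomNo, StudentID}.
Credits → RoomNo breaks BCNF: {Credits}⁺ = {Credits, RoomNo}, so {Credits} is not a superkey.
But every attribute on its right side ({RoomNo}) is prime, and the same holds for every other non-superkey FD, so 3NF still holds.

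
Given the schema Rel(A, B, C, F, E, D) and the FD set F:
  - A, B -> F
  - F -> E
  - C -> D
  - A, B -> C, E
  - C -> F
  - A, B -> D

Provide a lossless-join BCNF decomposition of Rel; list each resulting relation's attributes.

Candidate key of the original relation: {A, B}.
Within {A, B, C, D, E, F}: {F}⁺ ∩ {A, B, C, D, E, F} = {E, F}, not the whole set, so F -> E violates BCNF; decompose into {E, F} and {A, B, C, D, F}.
{E, F}: every determinant is a superkey — BCNF.
Within {A, B, C, D, F}: {C}⁺ ∩ {A, B, C, D, F} = {C, D, F}, not the whole set, so C -> D, F violates BCNF; decompose into {C, D, F} and {A, B, C}.
{C, D, F}: every determinant is a superkey — BCNF.
{A, B, C}: every determinant is a superkey — BCNF.

{A, B, C}; {C, D, F}; {E, F}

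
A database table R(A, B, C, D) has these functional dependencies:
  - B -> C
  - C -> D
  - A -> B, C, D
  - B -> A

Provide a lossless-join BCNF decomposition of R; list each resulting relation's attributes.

Candidate keys of the original relation: {A}, {B}.
In {A, B, C, D}, {C} is not a superkey ({C}⁺ restricted to this set is {C, D}), so split on C -> D into {C, D} and {A, B, C}.
{C, D} is in BCNF.
{A, B, C} is in BCNF.

{A, B, C}; {C, D}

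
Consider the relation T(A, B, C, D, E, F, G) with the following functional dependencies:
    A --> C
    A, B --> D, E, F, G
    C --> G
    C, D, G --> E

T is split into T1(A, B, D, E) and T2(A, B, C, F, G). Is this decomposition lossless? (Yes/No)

The shared attributes are {A, B} and {A, B}⁺ = {A, B, C, D, E, F, G}.
This includes all of T1, so the common attributes are a superkey of T1 — the join is lossless.

Yes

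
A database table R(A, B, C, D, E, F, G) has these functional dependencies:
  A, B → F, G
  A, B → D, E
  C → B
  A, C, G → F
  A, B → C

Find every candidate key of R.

Attributes never on any right-hand side: {A} — every candidate key must contain it.
{A, B} is a candidate key since {A, B}⁺ = {A, B, C, D, E, F, G} covers every attribute.
{A, C} is a candidate key since {A, C}⁺ = {A, B, C, D, E, F, G} covers every attribute.
These are minimal and exhaustive — every other superkey contains one of them.

{A, B}, {A, C}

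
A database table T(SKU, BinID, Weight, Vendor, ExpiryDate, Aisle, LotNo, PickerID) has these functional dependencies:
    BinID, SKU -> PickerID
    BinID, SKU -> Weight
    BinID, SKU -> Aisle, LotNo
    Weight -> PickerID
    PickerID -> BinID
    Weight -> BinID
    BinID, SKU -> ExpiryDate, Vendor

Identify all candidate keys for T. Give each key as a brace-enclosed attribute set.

{BinID, SKU}, {PickerID, SKU}, {SKU, Weight}

{SKU} never appears on the right of any FD, so every key must include it.
{BinID, SKU}⁺ = {Aisle, BinID, ExpiryDate, LotNo, PickerID, SKU, Vendor, Weight}, which is every attribute, so {BinID, SKU} is a candidate key.
{PickerID, SKU}⁺ = {Aisle, BinID, ExpiryDate, LotNo, PickerID, SKU, Vendor, Weight}, which is every attribute, so {PickerID, SKU} is a candidate key.
{SKU, Weight}⁺ = {Aisle, BinID, ExpiryDate, LotNo, PickerID, SKU, Vendor, Weight}, which is every attribute, so {SKU, Weight} is a candidate key.
These are minimal and exhaustive — every other superkey contains one of them.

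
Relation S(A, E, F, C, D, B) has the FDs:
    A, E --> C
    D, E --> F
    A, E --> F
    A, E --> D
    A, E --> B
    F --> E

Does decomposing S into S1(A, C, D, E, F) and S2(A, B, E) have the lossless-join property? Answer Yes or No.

S1 ∩ S2 = {A, E}; its closure under F is {A, B, C, D, E, F}.
Since S1 ⊆ {A, B, C, D, E, F}, the intersection is a superkey of S1; the decomposition is lossless.

Yes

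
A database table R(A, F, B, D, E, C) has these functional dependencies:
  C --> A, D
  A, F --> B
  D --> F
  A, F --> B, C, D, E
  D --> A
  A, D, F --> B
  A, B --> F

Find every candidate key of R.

{A, B}, {A, F}, {C}, {D}

{C}⁺ = {A, B, C, D, E, F}, which is every attribute, so {C} is a candidate key.
{D}⁺ = {A, B, C, D, E, F}, which is every attribute, so {D} is a candidate key.
{A, B}⁺ = {A, B, C, D, E, F}, which is every attribute, so {A, B} is a candidate key.
{A, F}⁺ = {A, B, C, D, E, F}, which is every attribute, so {A, F} is a candidate key.
Any other superkey properly contains one of these, so there are no further candidate keys.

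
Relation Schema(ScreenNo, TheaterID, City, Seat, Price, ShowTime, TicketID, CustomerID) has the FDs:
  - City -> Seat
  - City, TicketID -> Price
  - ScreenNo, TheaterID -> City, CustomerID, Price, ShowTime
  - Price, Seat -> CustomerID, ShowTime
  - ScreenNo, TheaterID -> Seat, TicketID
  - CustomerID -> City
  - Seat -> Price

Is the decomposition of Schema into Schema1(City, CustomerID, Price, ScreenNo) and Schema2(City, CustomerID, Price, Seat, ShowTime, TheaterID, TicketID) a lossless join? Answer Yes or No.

No

Schema1 ∩ Schema2 = {City, CustomerID, Price}; its closure under F is {City, CustomerID, Price, Seat, ShowTime}.
Schema1 ⊄ {City, CustomerID, Price, Seat, ShowTime} and Schema2 ⊄ {City, CustomerID, Price, Seat, ShowTime}, so the split is lossy.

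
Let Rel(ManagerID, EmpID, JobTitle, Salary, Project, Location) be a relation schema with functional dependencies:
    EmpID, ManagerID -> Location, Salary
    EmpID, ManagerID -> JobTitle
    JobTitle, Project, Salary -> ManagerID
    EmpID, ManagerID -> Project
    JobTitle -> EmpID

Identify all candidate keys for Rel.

{EmpID, ManagerID}⁺ = {EmpID, JobTitle, Location, ManagerID, Project, Salary} — all of the relation — so {EmpID, ManagerID} is a candidate key.
{JobTitle, ManagerID}⁺ = {EmpID, JobTitle, Location, ManagerID, Project, Salary} — all of the relation — so {JobTitle, ManagerID} is a candidate key.
{JobTitle, Project, Salary}⁺ = {EmpID, JobTitle, Location, ManagerID, Project, Salary} — all of the relation — so {JobTitle, Project, Salary} is a candidate key.
These are minimal and exhaustive — every other superkey contains one of them.

{EmpID, ManagerID}, {JobTitle, ManagerID}, {JobTitle, Project, Salary}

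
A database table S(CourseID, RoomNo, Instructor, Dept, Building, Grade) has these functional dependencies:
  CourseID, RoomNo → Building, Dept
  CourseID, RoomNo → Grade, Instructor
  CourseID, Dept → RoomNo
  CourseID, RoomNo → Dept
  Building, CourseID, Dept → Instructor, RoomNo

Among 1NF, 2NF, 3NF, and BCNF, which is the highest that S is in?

Candidate keys: {CourseID, Dept}, {CourseID, RoomNo}. Prime attributes: {CourseID, Dept, RoomNo}.
Each dependency's left side is a superkey — BCNF holds.

BCNF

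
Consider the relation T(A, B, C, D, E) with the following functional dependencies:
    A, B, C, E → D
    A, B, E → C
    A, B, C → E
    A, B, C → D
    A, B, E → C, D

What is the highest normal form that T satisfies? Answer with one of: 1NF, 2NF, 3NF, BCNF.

BCNF

Candidate keys: {A, B, C}, {A, B, E}. Prime attributes: {A, B, C, E}.
The left-hand side of every FD is a superkey, so BCNF is satisfied.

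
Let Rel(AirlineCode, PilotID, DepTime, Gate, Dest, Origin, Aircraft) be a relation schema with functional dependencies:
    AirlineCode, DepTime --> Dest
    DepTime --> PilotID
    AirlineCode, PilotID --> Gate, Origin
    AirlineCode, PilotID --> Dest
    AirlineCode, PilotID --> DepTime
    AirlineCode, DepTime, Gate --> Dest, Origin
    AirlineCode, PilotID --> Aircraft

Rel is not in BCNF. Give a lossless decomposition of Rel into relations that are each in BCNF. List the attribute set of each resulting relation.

Candidate keys of the original relation: {AirlineCode, DepTime}, {AirlineCode, PilotID}.
{Aircraft, AirlineCode, DepTime, Dest, Gate, Origin, PilotID}: {DepTime} determines {DepTime, PilotID} here but is not a superkey — split on DepTime --> PilotID, giving {DepTime, PilotID} and {Aircraft, AirlineCode, DepTime, Dest, Gate, Origin}.
{DepTime, PilotID} has no BCNF violation.
{Aircraft, AirlineCode, DepTime, Dest, Gate, Origin} has no BCNF violation.

{Aircraft, AirlineCode, DepTime, Dest, Gate, Origin}; {DepTime, PilotID}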